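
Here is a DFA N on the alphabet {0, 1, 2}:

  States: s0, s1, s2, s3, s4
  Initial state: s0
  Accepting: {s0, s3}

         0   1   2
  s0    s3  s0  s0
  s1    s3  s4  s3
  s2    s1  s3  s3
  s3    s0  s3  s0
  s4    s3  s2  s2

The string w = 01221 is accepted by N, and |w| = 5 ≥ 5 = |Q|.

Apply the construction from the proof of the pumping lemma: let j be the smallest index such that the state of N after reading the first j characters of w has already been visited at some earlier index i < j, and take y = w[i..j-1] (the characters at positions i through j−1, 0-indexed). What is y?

1

Run of N on w = 0 1 2 2 1:
  step 0: s0  (start)
  step 1: s3  (read 0: s0→s3)
  step 2: s3  (read 1: s3→s3)   ← first repeat (s3 seen earlier)
  step 3: s0  (read 2: s3→s0)
  step 4: s0  (read 2: s0→s0)
  step 5: s0  (read 1: s0→s0)

So i = 1, j = 2, giving x = w[0:1] = 0, y = w[1:2] = 1, z = w[2:5] = 221.
Check: |xy| = 2 ≤ 5 and |y| = 1 ≥ 1. Reading y takes N from s3 back to s3, so every xyⁱz is accepted.
The DFA has 5 states, so the proof of the pumping lemma guarantees a repeated state among the first 5+1 visited; the segment between the two visits is the pumpable y.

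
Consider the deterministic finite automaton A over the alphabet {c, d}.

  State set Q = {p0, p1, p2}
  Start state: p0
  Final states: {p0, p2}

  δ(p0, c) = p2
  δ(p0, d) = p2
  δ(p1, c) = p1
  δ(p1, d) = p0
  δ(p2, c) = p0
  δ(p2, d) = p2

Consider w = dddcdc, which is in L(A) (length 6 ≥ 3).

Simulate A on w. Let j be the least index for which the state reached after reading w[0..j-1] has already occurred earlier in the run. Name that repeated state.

p2

State sequence: p0 -d-> p2 -d-> p2 -d-> p2 -c-> p0 -d-> p2 -c-> p0
First repeat at step 2: p2 was already visited.

The earliest repeat is at step j = 2: A is in p2, which it already visited at step i = 1.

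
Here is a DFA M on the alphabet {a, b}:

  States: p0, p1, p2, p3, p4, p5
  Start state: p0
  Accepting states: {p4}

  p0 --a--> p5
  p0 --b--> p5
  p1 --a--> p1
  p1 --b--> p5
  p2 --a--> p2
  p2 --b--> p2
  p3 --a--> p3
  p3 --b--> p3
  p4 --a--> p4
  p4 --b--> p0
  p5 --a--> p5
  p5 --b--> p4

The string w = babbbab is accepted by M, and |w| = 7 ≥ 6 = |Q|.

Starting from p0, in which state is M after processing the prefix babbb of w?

State sequence: p0 -b-> p5 -a-> p5 -b-> p4 -b-> p0 -b-> p5

After reading 5 characters, M is in state p5.

p5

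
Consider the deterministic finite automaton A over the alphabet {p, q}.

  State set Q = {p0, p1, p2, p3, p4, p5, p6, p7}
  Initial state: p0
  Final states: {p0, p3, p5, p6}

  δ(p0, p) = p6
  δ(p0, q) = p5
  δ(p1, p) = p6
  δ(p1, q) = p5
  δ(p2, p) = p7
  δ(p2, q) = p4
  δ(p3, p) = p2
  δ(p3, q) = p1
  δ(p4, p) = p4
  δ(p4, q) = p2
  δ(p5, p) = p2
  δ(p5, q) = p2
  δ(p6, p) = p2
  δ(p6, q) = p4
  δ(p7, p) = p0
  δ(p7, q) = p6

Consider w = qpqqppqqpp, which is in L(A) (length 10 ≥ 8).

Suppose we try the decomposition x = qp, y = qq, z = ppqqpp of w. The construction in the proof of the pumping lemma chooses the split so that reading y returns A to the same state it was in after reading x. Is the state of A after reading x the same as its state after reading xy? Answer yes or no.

yes

Run of A on the first 4 characters of w = q p q q:
  step 0: p0  (start)
  step 1: p5  (read q: p0→p5)
  step 2: p2  (read p: p5→p2)
  step 3: p4  (read q: p2→p4)
  step 4: p2  (read q: p4→p2)

After x (step 2): p2. After xy (step 4): p2.
They match, so y = qq drives A around a cycle from p2 back to itself; pumping y any number of times keeps A in p2 before reading z, and xyⁱz ∈ L(A) for every i ≥ 0.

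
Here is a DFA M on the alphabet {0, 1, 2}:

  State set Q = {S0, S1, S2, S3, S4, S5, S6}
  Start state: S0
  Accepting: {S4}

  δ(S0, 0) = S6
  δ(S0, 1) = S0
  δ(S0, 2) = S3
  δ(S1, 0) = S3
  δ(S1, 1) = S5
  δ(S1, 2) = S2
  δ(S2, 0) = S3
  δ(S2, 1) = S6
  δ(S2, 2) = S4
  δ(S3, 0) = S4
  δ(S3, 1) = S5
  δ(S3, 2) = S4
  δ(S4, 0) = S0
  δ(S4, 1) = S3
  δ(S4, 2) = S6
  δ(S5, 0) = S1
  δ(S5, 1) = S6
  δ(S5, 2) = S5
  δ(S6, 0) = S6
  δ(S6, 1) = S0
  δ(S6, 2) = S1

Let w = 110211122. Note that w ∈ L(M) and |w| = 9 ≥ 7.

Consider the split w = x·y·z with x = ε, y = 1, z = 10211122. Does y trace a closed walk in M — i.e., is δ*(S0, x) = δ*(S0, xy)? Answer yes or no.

yes

Run of M on the first 1 characters of w = 1:
  step 0: S0  (start)
  step 1: S0  (read 1: S0→S0)

After x (step 0): S0. After xy (step 1): S0.
They match, so y = 1 drives M around a cycle from S0 back to itself; pumping y any number of times keeps M in S0 before reading z, and xyⁱz ∈ L(M) for every i ≥ 0.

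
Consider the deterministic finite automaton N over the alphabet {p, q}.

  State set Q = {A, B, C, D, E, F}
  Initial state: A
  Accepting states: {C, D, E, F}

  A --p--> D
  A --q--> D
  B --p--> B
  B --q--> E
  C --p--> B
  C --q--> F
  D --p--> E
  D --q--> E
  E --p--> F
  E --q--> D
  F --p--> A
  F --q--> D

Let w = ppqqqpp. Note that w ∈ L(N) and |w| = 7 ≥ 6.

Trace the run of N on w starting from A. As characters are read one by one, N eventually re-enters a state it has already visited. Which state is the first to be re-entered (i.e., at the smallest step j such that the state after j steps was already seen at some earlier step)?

State sequence: A -p-> D -p-> E -q-> D -q-> E -q-> D -p-> E -p-> F
First repeat at step 3: D was already visited.

The earliest repeat is at step j = 3: N is in D, which it already visited at step i = 1.
Since N has 6 states, any run of length ≥ 6 visits 6+1 states, so by pigeonhole some state repeats within the first 6 steps — that repeat gives the pumpable loop.

D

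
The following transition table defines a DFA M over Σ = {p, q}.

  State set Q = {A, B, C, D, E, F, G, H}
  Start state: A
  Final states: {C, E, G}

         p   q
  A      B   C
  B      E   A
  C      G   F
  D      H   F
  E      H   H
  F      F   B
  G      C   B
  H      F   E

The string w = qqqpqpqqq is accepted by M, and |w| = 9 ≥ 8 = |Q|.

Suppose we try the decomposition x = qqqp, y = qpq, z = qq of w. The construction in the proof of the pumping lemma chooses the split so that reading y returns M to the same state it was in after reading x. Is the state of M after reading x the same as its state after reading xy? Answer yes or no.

no

State sequence: A -q-> C -q-> F -q-> B -p-> E -q-> H -p-> F -q-> B

After x (step 4): E. After xy (step 7): B.
They differ (E ≠ B), so y is not a cycle from the state after x; this split is not the one the pumping-lemma construction produces, and pumping y need not keep the string in L(M).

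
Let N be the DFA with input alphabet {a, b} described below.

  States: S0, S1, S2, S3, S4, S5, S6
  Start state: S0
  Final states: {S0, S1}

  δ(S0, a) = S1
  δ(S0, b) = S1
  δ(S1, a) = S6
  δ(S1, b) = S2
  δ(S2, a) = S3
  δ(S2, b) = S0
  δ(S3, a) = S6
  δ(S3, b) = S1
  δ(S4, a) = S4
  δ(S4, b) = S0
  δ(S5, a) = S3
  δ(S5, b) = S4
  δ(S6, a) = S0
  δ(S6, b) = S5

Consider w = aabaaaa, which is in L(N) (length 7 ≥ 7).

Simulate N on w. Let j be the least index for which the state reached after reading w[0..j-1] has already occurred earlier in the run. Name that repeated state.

S6

State sequence: S0 -a-> S1 -a-> S6 -b-> S5 -a-> S3 -a-> S6 -a-> S0 -a-> S1
First repeat at step 5: S6 was already visited.

The earliest repeat is at step j = 5: N is in S6, which it already visited at step i = 2.
The DFA has 7 states, so the proof of the pumping lemma guarantees a repeated state among the first 7+1 visited; the segment between the two visits is the pumpable y.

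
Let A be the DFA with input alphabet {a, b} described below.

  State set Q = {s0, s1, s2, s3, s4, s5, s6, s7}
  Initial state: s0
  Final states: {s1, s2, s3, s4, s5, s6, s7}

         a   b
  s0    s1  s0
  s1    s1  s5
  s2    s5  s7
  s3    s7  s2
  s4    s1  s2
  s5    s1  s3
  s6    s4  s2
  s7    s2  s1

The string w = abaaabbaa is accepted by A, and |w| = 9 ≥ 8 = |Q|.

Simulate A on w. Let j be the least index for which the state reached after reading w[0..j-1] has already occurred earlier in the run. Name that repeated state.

Run of A on w = a b a a a b b a a:
  step 0: s0  (start)
  step 1: s1  (read a: s0→s1)
  step 2: s5  (read b: s1→s5)
  step 3: s1  (read a: s5→s1)   ← first repeat (s1 seen earlier)
  step 4: s1  (read a: s1→s1)
  step 5: s1  (read a: s1→s1)
  step 6: s5  (read b: s1→s5)
  step 7: s3  (read b: s5→s3)
  step 8: s7  (read a: s3→s7)
  step 9: s2  (read a: s7→s2)

The earliest repeat is at step j = 3: A is in s1, which it already visited at step i = 1.

s1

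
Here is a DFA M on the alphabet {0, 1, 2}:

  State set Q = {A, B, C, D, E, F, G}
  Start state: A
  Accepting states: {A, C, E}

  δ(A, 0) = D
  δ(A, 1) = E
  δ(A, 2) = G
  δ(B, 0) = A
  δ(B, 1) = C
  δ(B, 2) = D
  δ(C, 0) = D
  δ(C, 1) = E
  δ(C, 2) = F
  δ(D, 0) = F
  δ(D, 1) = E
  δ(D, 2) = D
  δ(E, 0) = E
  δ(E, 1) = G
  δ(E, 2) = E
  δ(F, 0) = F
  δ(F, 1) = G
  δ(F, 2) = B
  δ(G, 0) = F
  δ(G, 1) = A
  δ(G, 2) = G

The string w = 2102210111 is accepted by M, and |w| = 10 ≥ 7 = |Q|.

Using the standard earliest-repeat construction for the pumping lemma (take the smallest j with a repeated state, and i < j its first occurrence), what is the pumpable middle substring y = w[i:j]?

State sequence: A -2-> G -1-> A -0-> D -2-> D -2-> D -1-> E -0-> E -1-> G -1-> A -1-> E
First repeat at step 2: A was already visited.

So i = 0, j = 2, giving x = w[0:0] = ε, y = w[0:2] = 21, z = w[2:10] = 02210111.
Check: |xy| = 2 ≤ 7 and |y| = 2 ≥ 1. Reading y takes M from A back to A, so every xyⁱz is accepted.

21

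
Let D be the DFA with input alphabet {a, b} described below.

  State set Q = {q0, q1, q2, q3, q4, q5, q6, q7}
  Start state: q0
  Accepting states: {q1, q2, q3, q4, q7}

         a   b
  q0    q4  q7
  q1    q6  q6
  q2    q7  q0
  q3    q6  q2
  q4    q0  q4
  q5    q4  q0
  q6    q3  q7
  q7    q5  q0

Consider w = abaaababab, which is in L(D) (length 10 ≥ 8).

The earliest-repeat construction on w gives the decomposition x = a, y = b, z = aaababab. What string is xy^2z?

xy^2z = a·b·b·aaababab = abbaaababab.
Reading y = b takes D from q4 back to q4, so after x·y·y the machine is still in q4, and z then leads to the accepting state q4. Hence abbaaababab ∈ L(D).

abbaaababab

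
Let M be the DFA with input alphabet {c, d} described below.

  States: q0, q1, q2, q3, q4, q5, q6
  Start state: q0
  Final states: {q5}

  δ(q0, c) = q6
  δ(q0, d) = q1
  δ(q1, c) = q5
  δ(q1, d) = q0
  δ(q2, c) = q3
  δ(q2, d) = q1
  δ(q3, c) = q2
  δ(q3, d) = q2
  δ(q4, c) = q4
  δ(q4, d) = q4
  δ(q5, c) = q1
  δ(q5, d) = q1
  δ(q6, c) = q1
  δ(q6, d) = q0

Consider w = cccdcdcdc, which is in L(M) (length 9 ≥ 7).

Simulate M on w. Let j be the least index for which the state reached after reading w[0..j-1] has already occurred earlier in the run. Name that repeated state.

Run of M on w = c c c d c d c d c:
  step 0: q0  (start)
  step 1: q6  (read c: q0→q6)
  step 2: q1  (read c: q6→q1)
  step 3: q5  (read c: q1→q5)
  step 4: q1  (read d: q5→q1)   ← first repeat (q1 seen earlier)
  step 5: q5  (read c: q1→q5)
  step 6: q1  (read d: q5→q1)
  step 7: q5  (read c: q1→q5)
  step 8: q1  (read d: q5→q1)
  step 9: q5  (read c: q1→q5)

The earliest repeat is at step j = 4: M is in q1, which it already visited at step i = 2.
Pumping length from the standard proof: p = 7 (the number of states). The repeated state found above gives |xy| = j ≤ 7 and |y| = j − i ≥ 1.

q1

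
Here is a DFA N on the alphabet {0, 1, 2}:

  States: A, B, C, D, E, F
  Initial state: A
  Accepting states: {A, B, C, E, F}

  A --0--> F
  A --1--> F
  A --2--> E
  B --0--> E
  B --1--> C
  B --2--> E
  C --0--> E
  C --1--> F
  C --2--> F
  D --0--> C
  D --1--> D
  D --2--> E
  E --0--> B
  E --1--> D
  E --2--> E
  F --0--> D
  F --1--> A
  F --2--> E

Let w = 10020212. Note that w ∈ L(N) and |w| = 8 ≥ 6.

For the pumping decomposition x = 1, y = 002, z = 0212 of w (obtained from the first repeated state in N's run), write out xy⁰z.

10212

xy⁰z = xz = 1·0212 = 10212.
Reading y = 002 takes N from F back to F, so after x the machine is still in F, and z then leads to the accepting state E. Hence 10212 ∈ L(N).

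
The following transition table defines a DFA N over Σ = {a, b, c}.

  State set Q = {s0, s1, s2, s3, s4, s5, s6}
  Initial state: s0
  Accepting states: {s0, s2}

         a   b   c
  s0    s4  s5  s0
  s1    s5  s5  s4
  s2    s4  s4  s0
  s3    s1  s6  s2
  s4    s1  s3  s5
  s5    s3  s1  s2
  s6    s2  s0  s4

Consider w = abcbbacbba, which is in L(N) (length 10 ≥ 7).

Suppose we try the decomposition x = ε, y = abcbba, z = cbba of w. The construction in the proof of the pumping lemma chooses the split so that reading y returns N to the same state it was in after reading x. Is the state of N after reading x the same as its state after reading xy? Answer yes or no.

no

State sequence: s0 -a-> s4 -b-> s3 -c-> s2 -b-> s4 -b-> s3 -a-> s1

After x (step 0): s0. After xy (step 6): s1.
They differ (s0 ≠ s1), so y is not a cycle from the state after x; this split is not the one the pumping-lemma construction produces, and pumping y need not keep the string in L(N).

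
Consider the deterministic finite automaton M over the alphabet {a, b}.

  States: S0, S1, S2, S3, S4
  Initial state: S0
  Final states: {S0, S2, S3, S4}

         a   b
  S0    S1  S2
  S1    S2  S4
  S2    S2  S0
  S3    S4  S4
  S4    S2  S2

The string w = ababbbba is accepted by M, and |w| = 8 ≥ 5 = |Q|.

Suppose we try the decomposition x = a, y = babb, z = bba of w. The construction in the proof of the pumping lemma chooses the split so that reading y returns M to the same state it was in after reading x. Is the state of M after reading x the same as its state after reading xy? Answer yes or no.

no

Run of M on the first 5 characters of w = a b a b b:
  step 0: S0  (start)
  step 1: S1  (read a: S0→S1)
  step 2: S4  (read b: S1→S4)
  step 3: S2  (read a: S4→S2)
  step 4: S0  (read b: S2→S0)
  step 5: S2  (read b: S0→S2)

After x (step 1): S1. After xy (step 5): S2.
They differ (S1 ≠ S2), so y is not a cycle from the state after x; this split is not the one the pumping-lemma construction produces, and pumping y need not keep the string in L(M).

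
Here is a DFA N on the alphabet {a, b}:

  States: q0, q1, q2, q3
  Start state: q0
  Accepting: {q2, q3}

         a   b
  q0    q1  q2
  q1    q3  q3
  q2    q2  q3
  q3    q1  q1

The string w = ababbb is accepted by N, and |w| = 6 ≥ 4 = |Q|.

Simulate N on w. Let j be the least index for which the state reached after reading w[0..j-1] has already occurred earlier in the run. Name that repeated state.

q1

State sequence: q0 -a-> q1 -b-> q3 -a-> q1 -b-> q3 -b-> q1 -b-> q3
First repeat at step 3: q1 was already visited.

The earliest repeat is at step j = 3: N is in q1, which it already visited at step i = 1.
Since N has 4 states, any run of length ≥ 4 visits 4+1 states, so by pigeonhole some state repeats within the first 4 steps — that repeat gives the pumpable loop.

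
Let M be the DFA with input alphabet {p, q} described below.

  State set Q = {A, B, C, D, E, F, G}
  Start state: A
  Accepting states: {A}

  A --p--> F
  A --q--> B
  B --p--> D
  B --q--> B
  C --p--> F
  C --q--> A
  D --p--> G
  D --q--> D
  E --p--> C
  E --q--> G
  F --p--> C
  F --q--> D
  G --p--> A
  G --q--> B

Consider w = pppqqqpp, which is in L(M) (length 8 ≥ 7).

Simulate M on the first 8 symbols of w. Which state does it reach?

A

Run of M on the first 8 characters of w = p p p q q q p p:
  step 0: A  (start)
  step 1: F  (read p: A→F)
  step 2: C  (read p: F→C)
  step 3: F  (read p: C→F)
  step 4: D  (read q: F→D)
  step 5: D  (read q: D→D)
  step 6: D  (read q: D→D)
  step 7: G  (read p: D→G)
  step 8: A  (read p: G→A)

After reading 8 characters, M is in state A.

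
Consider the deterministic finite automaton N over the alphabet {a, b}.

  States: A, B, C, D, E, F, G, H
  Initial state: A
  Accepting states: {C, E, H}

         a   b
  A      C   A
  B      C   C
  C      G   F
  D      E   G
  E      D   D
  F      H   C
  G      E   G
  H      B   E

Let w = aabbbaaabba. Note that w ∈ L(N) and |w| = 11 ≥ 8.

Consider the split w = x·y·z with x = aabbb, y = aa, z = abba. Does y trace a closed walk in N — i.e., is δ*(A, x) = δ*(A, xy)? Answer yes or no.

no

State sequence: A -a-> C -a-> G -b-> G -b-> G -b-> G -a-> E -a-> D

After x (step 5): G. After xy (step 7): D.
They differ (G ≠ D), so y is not a cycle from the state after x; this split is not the one the pumping-lemma construction produces, and pumping y need not keep the string in L(N).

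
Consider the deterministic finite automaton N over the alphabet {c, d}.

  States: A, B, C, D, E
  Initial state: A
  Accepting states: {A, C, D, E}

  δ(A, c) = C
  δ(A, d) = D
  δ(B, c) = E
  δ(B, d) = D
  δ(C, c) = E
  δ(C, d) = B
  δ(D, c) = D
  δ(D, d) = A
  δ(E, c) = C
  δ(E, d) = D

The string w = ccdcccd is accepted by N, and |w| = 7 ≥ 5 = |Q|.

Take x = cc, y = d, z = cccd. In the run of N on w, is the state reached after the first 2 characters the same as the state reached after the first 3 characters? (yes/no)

State sequence: A -c-> C -c-> E -d-> D

After x (step 2): E. After xy (step 3): D.
They differ (E ≠ D), so y is not a cycle from the state after x; this split is not the one the pumping-lemma construction produces, and pumping y need not keep the string in L(N).

no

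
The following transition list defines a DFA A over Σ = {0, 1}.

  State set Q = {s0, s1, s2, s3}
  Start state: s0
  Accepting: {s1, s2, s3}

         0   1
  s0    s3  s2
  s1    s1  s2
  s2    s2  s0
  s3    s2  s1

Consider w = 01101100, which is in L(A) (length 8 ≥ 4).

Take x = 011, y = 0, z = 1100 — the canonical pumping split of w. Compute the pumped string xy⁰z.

xy⁰z = xz = 011·1100 = 0111100.
Reading y = 0 takes A from s2 back to s2, so after x the machine is still in s2, and z then leads to the accepting state s2. Hence 0111100 ∈ L(A).

0111100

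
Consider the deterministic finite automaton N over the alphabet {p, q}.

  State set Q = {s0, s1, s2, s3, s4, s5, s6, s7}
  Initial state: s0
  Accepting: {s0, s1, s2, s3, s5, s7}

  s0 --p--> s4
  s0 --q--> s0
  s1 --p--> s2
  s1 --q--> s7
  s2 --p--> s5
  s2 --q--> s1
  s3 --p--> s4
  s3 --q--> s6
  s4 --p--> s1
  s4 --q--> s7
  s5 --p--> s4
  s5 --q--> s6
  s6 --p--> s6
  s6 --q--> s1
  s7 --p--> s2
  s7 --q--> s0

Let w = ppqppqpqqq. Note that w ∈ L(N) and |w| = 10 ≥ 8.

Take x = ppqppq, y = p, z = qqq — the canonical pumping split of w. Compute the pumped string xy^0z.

ppqppqqqq

xy⁰z = xz = ppqppq·qqq = ppqppqqqq.
Reading y = p takes N from s6 back to s6, so after x the machine is still in s6, and z then leads to the accepting state s0. Hence ppqppqqqq ∈ L(N).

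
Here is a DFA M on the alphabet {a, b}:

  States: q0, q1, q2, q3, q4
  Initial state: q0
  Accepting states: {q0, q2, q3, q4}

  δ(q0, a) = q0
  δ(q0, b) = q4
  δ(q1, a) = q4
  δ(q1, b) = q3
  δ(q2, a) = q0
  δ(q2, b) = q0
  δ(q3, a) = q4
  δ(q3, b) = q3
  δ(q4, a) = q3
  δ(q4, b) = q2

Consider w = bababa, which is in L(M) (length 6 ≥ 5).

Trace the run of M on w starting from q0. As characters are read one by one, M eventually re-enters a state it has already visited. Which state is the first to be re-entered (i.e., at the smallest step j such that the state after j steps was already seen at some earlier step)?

q3

State sequence: q0 -b-> q4 -a-> q3 -b-> q3 -a-> q4 -b-> q2 -a-> q0
First repeat at step 3: q3 was already visited.

The earliest repeat is at step j = 3: M is in q3, which it already visited at step i = 2.
With |Q| = 5, pigeonhole forces a state repeat no later than step 5; the substring read between the first and second visits to that state can be pumped.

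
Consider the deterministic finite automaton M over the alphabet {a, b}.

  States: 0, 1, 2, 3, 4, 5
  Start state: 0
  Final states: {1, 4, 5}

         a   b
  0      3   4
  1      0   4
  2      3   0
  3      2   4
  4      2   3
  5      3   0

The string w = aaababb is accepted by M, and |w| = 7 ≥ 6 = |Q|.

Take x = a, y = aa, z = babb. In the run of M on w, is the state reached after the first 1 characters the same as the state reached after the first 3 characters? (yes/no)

Run of M on the first 3 characters of w = a a a:
  step 0: 0  (start)
  step 1: 3  (read a: 0→3)
  step 2: 2  (read a: 3→2)
  step 3: 3  (read a: 2→3)

After x (step 1): 3. After xy (step 3): 3.
They match, so y = aa drives M around a cycle from 3 back to itself; pumping y any number of times keeps M in 3 before reading z, and xyⁱz ∈ L(M) for every i ≥ 0.

yes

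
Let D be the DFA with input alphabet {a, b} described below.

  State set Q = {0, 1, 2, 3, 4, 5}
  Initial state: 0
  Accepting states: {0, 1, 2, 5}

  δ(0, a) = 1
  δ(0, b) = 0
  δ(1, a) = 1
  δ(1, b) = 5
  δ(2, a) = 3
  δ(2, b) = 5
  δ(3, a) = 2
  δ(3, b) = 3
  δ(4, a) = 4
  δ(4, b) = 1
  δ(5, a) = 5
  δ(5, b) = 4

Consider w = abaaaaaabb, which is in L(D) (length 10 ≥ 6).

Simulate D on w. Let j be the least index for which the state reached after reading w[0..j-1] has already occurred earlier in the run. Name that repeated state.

5

Run of D on w = a b a a a a a a b b:
  step 0: 0  (start)
  step 1: 1  (read a: 0→1)
  step 2: 5  (read b: 1→5)
  step 3: 5  (read a: 5→5)   ← first repeat (5 seen earlier)
  step 4: 5  (read a: 5→5)
  step 5: 5  (read a: 5→5)
  step 6: 5  (read a: 5→5)
  step 7: 5  (read a: 5→5)
  step 8: 5  (read a: 5→5)
  step 9: 4  (read b: 5→4)
  step 10: 1  (read b: 4→1)

The earliest repeat is at step j = 3: D is in 5, which it already visited at step i = 2.
The DFA has 6 states, so the proof of the pumping lemma guarantees a repeated state among the first 6+1 visited; the segment between the two visits is the pumpable y.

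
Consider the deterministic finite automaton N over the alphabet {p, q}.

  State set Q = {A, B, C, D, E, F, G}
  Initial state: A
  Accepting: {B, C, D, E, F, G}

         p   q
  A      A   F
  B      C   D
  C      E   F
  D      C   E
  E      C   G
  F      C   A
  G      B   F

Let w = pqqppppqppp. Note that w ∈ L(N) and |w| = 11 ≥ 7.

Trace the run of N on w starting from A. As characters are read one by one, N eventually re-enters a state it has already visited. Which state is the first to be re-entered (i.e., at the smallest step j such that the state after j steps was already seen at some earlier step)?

Run of N on w = p q q p p p p q p p p:
  step 0: A  (start)
  step 1: A  (read p: A→A)   ← first repeat (A seen earlier)
  step 2: F  (read q: A→F)
  step 3: A  (read q: F→A)
  step 4: A  (read p: A→A)
  step 5: A  (read p: A→A)
  step 6: A  (read p: A→A)
  step 7: A  (read p: A→A)
  step 8: F  (read q: A→F)
  step 9: C  (read p: F→C)
  step 10: E  (read p: C→E)
  step 11: C  (read p: E→C)

The earliest repeat is at step j = 1: N is in A, which it already visited at step i = 0.

A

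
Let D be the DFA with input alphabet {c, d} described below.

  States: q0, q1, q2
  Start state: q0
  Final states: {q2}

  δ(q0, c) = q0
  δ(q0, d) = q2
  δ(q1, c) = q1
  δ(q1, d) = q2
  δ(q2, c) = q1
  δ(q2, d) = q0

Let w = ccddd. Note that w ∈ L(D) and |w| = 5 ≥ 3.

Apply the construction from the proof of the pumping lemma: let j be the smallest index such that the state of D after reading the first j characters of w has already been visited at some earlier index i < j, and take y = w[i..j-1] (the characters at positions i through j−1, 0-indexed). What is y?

c

State sequence: q0 -c-> q0 -c-> q0 -d-> q2 -d-> q0 -d-> q2
First repeat at step 1: q0 was already visited.

So i = 0, j = 1, giving x = w[0:0] = ε, y = w[0:1] = c, z = w[1:5] = cddd.
Check: |xy| = 1 ≤ 3 and |y| = 1 ≥ 1. Reading y takes D from q0 back to q0, so every xyⁱz is accepted.
The DFA has 3 states, so the proof of the pumping lemma guarantees a repeated state among the first 3+1 visited; the segment between the two visits is the pumpable y.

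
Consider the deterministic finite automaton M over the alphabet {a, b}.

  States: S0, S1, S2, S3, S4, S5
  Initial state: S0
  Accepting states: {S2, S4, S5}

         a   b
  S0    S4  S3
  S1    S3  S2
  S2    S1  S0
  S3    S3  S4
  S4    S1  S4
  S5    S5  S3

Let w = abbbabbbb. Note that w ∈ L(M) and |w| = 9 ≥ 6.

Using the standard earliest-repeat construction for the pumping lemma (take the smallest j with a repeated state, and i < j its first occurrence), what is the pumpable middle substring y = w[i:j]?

Run of M on w = a b b b a b b b b:
  step 0: S0  (start)
  step 1: S4  (read a: S0→S4)
  step 2: S4  (read b: S4→S4)   ← first repeat (S4 seen earlier)
  step 3: S4  (read b: S4→S4)
  step 4: S4  (read b: S4→S4)
  step 5: S1  (read a: S4→S1)
  step 6: S2  (read b: S1→S2)
  step 7: S0  (read b: S2→S0)
  step 8: S3  (read b: S0→S3)
  step 9: S4  (read b: S3→S4)

So i = 1, j = 2, giving x = w[0:1] = a, y = w[1:2] = b, z = w[2:9] = bbabbbb.
Check: |xy| = 2 ≤ 6 and |y| = 1 ≥ 1. Reading y takes M from S4 back to S4, so every xyⁱz is accepted.

b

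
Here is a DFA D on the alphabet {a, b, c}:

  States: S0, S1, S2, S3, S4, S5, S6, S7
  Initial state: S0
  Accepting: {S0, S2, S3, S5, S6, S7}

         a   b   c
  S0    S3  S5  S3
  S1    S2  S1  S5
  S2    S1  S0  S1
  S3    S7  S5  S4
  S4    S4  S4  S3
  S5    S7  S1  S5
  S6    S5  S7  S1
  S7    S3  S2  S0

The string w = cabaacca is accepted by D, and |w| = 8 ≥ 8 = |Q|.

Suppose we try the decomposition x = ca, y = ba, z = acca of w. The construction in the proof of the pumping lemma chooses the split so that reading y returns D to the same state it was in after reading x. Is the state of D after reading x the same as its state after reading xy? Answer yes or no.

Run of D on the first 4 characters of w = c a b a:
  step 0: S0  (start)
  step 1: S3  (read c: S0→S3)
  step 2: S7  (read a: S3→S7)
  step 3: S2  (read b: S7→S2)
  step 4: S1  (read a: S2→S1)

After x (step 2): S7. After xy (step 4): S1.
They differ (S7 ≠ S1), so y is not a cycle from the state after x; this split is not the one the pumping-lemma construction produces, and pumping y need not keep the string in L(D).

no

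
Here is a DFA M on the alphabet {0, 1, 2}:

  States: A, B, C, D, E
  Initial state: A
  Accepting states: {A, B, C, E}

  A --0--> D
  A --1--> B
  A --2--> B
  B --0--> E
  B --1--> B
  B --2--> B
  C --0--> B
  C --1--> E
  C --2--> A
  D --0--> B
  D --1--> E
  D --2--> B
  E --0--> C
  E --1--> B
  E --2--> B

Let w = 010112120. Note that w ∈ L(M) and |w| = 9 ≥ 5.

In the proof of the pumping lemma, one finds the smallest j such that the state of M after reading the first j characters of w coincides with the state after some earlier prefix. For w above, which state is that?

State sequence: A -0-> D -1-> E -0-> C -1-> E -1-> B -2-> B -1-> B -2-> B -0-> E
First repeat at step 4: E was already visited.

The earliest repeat is at step j = 4: M is in E, which it already visited at step i = 2.
Pumping length from the standard proof: p = 5 (the number of states). The repeated state found above gives |xy| = j ≤ 5 and |y| = j − i ≥ 1.

E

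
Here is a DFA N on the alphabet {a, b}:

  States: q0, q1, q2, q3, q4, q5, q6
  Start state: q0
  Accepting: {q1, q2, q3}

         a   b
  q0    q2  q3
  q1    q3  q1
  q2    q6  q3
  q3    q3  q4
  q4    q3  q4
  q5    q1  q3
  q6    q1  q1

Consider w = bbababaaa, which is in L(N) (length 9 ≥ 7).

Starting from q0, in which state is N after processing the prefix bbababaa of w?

q3

State sequence: q0 -b-> q3 -b-> q4 -a-> q3 -b-> q4 -a-> q3 -b-> q4 -a-> q3 -a-> q3

After reading 8 characters, N is in state q3.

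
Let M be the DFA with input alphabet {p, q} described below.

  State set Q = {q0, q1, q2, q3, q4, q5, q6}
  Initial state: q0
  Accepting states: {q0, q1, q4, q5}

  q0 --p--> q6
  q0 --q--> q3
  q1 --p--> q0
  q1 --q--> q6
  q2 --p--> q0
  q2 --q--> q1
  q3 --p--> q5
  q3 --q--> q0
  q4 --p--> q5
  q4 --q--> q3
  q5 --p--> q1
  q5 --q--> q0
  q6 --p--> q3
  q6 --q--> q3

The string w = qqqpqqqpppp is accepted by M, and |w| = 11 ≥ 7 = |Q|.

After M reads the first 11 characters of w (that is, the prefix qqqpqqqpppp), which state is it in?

State sequence: q0 -q-> q3 -q-> q0 -q-> q3 -p-> q5 -q-> q0 -q-> q3 -q-> q0 -p-> q6 -p-> q3 -p-> q5 -p-> q1

After reading 11 characters, M is in state q1.

q1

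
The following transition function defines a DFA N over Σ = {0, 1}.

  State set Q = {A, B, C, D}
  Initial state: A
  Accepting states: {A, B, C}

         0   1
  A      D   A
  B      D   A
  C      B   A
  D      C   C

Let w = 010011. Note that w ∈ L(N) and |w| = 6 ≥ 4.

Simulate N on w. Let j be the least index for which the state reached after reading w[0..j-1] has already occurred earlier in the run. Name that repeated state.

State sequence: A -0-> D -1-> C -0-> B -0-> D -1-> C -1-> A
First repeat at step 4: D was already visited.

The earliest repeat is at step j = 4: N is in D, which it already visited at step i = 1.

D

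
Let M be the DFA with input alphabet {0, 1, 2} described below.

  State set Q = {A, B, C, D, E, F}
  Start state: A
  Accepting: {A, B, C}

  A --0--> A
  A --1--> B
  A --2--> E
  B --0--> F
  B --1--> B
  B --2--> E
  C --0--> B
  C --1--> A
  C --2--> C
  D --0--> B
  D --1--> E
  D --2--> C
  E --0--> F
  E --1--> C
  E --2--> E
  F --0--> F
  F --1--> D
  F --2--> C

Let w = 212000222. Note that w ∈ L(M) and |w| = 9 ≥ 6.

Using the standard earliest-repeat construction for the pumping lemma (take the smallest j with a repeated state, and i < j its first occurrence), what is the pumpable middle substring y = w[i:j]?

Run of M on w = 2 1 2 0 0 0 2 2 2:
  step 0: A  (start)
  step 1: E  (read 2: A→E)
  step 2: C  (read 1: E→C)
  step 3: C  (read 2: C→C)   ← first repeat (C seen earlier)
  step 4: B  (read 0: C→B)
  step 5: F  (read 0: B→F)
  step 6: F  (read 0: F→F)
  step 7: C  (read 2: F→C)
  step 8: C  (read 2: C→C)
  step 9: C  (read 2: C→C)

So i = 2, j = 3, giving x = w[0:2] = 21, y = w[2:3] = 2, z = w[3:9] = 000222.
Check: |xy| = 3 ≤ 6 and |y| = 1 ≥ 1. Reading y takes M from C back to C, so every xyⁱz is accepted.

2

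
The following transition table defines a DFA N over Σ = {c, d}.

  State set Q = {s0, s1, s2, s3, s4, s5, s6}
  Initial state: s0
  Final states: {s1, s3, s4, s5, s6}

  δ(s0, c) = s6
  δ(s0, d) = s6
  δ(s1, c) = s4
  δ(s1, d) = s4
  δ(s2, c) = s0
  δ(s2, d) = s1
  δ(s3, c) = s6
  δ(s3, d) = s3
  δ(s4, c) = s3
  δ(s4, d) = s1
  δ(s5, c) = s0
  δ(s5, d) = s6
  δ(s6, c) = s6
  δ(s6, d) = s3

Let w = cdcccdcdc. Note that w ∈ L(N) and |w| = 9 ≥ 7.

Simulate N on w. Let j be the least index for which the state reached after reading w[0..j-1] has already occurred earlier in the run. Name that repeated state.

State sequence: s0 -c-> s6 -d-> s3 -c-> s6 -c-> s6 -c-> s6 -d-> s3 -c-> s6 -d-> s3 -c-> s6
First repeat at step 3: s6 was already visited.

The earliest repeat is at step j = 3: N is in s6, which it already visited at step i = 1.
Pumping length from the standard proof: p = 7 (the number of states). The repeated state found above gives |xy| = j ≤ 7 and |y| = j − i ≥ 1.

s6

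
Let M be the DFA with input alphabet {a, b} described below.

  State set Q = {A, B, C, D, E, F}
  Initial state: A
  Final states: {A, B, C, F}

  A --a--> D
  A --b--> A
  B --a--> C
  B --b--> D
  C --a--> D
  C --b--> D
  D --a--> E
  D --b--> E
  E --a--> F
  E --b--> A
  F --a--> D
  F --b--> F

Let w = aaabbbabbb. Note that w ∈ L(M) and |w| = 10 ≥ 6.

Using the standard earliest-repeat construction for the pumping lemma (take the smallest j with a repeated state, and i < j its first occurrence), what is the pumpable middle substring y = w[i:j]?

b

State sequence: A -a-> D -a-> E -a-> F -b-> F -b-> F -b-> F -a-> D -b-> E -b-> A -b-> A
First repeat at step 4: F was already visited.

So i = 3, j = 4, giving x = w[0:3] = aaa, y = w[3:4] = b, z = w[4:10] = bbabbb.
Check: |xy| = 4 ≤ 6 and |y| = 1 ≥ 1. Reading y takes M from F back to F, so every xyⁱz is accepted.
Pumping length from the standard proof: p = 6 (the number of states). The repeated state found above gives |xy| = j ≤ 6 and |y| = j − i ≥ 1.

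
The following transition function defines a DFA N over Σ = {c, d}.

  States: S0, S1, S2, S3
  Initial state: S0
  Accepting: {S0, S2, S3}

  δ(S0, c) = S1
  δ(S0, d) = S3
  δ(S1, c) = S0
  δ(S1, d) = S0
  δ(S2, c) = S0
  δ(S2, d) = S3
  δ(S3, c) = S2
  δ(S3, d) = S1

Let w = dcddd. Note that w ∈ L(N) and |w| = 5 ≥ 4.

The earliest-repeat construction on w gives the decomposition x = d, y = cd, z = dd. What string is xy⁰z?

xy⁰z = xz = d·dd = ddd.
Reading y = cd takes N from S3 back to S3, so after x the machine is still in S3, and z then leads to the accepting state S0. Hence ddd ∈ L(N).

ddd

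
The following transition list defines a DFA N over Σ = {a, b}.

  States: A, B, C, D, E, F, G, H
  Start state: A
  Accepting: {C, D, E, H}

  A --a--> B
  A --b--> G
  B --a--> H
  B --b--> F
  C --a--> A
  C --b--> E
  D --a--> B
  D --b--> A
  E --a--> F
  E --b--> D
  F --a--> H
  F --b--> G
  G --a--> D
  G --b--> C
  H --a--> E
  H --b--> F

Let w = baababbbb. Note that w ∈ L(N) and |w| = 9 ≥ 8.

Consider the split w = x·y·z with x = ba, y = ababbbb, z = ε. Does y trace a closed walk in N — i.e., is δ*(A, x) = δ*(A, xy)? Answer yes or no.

no

State sequence: A -b-> G -a-> D -a-> B -b-> F -a-> H -b-> F -b-> G -b-> C -b-> E

After x (step 2): D. After xy (step 9): E.
They differ (D ≠ E), so y is not a cycle from the state after x; this split is not the one the pumping-lemma construction produces, and pumping y need not keep the string in L(N).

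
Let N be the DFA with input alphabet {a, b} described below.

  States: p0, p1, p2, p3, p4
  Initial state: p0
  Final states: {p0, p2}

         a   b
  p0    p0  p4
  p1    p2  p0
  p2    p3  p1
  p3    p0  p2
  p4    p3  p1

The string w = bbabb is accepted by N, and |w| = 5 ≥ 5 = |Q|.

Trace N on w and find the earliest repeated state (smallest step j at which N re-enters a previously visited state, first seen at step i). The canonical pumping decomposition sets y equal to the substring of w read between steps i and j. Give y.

ab

Run of N on w = b b a b b:
  step 0: p0  (start)
  step 1: p4  (read b: p0→p4)
  step 2: p1  (read b: p4→p1)
  step 3: p2  (read a: p1→p2)
  step 4: p1  (read b: p2→p1)   ← first repeat (p1 seen earlier)
  step 5: p0  (read b: p1→p0)

So i = 2, j = 4, giving x = w[0:2] = bb, y = w[2:4] = ab, z = w[4:5] = b.
Check: |xy| = 4 ≤ 5 and |y| = 2 ≥ 1. Reading y takes N from p1 back to p1, so every xyⁱz is accepted.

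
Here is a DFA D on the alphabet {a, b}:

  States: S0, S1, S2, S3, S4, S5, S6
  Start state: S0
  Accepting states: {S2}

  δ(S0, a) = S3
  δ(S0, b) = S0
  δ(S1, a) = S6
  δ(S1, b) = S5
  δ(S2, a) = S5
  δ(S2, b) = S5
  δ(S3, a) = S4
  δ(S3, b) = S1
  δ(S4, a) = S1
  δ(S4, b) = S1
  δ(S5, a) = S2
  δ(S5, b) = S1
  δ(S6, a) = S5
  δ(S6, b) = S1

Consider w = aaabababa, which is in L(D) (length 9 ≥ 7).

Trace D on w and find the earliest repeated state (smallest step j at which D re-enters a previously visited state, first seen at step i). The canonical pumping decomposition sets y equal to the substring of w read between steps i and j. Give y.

State sequence: S0 -a-> S3 -a-> S4 -a-> S1 -b-> S5 -a-> S2 -b-> S5 -a-> S2 -b-> S5 -a-> S2
First repeat at step 6: S5 was already visited.

So i = 4, j = 6, giving x = w[0:4] = aaab, y = w[4:6] = ab, z = w[6:9] = aba.
Check: |xy| = 6 ≤ 7 and |y| = 2 ≥ 1. Reading y takes D from S5 back to S5, so every xyⁱz is accepted.
The DFA has 7 states, so the proof of the pumping lemma guarantees a repeated state among the first 7+1 visited; the segment between the two visits is the pumpable y.

ab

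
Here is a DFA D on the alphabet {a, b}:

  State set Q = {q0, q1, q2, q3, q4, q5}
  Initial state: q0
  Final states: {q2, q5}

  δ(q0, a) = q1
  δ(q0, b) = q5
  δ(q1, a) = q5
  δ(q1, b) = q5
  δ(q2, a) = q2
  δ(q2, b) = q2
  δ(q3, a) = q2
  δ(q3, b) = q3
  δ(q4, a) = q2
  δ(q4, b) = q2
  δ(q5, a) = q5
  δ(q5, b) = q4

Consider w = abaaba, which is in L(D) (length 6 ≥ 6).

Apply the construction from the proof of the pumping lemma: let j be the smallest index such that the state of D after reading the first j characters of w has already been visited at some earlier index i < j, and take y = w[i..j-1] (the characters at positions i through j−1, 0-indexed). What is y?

Run of D on w = a b a a b a:
  step 0: q0  (start)
  step 1: q1  (read a: q0→q1)
  step 2: q5  (read b: q1→q5)
  step 3: q5  (read a: q5→q5)   ← first repeat (q5 seen earlier)
  step 4: q5  (read a: q5→q5)
  step 5: q4  (read b: q5→q4)
  step 6: q2  (read a: q4→q2)

So i = 2, j = 3, giving x = w[0:2] = ab, y = w[2:3] = a, z = w[3:6] = aba.
Check: |xy| = 3 ≤ 6 and |y| = 1 ≥ 1. Reading y takes D from q5 back to q5, so every xyⁱz is accepted.
Pumping length from the standard proof: p = 6 (the number of states). The repeated state found above gives |xy| = j ≤ 6 and |y| = j − i ≥ 1.

a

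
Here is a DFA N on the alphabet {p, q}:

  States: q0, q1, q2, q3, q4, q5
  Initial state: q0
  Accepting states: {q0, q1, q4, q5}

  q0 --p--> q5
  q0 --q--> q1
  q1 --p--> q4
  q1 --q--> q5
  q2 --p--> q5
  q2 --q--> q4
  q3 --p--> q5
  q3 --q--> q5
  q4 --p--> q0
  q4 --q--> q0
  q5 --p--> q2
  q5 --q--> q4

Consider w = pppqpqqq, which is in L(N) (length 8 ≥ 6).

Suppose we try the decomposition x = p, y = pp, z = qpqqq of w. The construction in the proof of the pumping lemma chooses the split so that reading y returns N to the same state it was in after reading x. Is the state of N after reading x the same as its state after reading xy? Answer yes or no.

State sequence: q0 -p-> q5 -p-> q2 -p-> q5

After x (step 1): q5. After xy (step 3): q5.
They match, so y = pp drives N around a cycle from q5 back to itself; pumping y any number of times keeps N in q5 before reading z, and xyⁱz ∈ L(N) for every i ≥ 0.

yes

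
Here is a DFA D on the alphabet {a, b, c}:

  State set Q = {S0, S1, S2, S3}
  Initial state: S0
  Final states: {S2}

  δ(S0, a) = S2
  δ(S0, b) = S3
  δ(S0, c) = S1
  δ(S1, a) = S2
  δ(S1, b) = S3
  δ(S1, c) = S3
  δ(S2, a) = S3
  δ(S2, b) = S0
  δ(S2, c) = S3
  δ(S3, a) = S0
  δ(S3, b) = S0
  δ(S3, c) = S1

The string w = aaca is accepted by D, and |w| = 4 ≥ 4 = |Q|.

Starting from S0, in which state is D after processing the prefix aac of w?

S1

Run of D on the first 3 characters of w = a a c:
  step 0: S0  (start)
  step 1: S2  (read a: S0→S2)
  step 2: S3  (read a: S2→S3)
  step 3: S1  (read c: S3→S1)

After reading 3 characters, D is in state S1.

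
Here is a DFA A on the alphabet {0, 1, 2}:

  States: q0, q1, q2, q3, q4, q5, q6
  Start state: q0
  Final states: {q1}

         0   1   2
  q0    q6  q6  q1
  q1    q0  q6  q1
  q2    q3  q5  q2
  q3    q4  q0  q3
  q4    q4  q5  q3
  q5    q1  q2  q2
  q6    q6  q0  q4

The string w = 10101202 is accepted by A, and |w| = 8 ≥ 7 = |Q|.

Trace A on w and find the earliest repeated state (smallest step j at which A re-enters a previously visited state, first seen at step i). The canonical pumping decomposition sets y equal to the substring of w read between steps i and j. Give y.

0

Run of A on w = 1 0 1 0 1 2 0 2:
  step 0: q0  (start)
  step 1: q6  (read 1: q0→q6)
  step 2: q6  (read 0: q6→q6)   ← first repeat (q6 seen earlier)
  step 3: q0  (read 1: q6→q0)
  step 4: q6  (read 0: q0→q6)
  step 5: q0  (read 1: q6→q0)
  step 6: q1  (read 2: q0→q1)
  step 7: q0  (read 0: q1→q0)
  step 8: q1  (read 2: q0→q1)

So i = 1, j = 2, giving x = w[0:1] = 1, y = w[1:2] = 0, z = w[2:8] = 101202.
Check: |xy| = 2 ≤ 7 and |y| = 1 ≥ 1. Reading y takes A from q6 back to q6, so every xyⁱz is accepted.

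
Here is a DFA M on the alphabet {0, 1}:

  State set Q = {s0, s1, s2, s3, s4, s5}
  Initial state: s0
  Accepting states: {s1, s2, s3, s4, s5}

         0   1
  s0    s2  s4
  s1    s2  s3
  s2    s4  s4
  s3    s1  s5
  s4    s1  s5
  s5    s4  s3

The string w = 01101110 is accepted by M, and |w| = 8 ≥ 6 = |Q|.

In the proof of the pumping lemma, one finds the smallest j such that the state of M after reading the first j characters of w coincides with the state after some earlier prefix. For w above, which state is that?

Run of M on w = 0 1 1 0 1 1 1 0:
  step 0: s0  (start)
  step 1: s2  (read 0: s0→s2)
  step 2: s4  (read 1: s2→s4)
  step 3: s5  (read 1: s4→s5)
  step 4: s4  (read 0: s5→s4)   ← first repeat (s4 seen earlier)
  step 5: s5  (read 1: s4→s5)
  step 6: s3  (read 1: s5→s3)
  step 7: s5  (read 1: s3→s5)
  step 8: s4  (read 0: s5→s4)

The earliest repeat is at step j = 4: M is in s4, which it already visited at step i = 2.
With |Q| = 6, pigeonhole forces a state repeat no later than step 6; the substring read between the first and second visits to that state can be pumped.

s4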